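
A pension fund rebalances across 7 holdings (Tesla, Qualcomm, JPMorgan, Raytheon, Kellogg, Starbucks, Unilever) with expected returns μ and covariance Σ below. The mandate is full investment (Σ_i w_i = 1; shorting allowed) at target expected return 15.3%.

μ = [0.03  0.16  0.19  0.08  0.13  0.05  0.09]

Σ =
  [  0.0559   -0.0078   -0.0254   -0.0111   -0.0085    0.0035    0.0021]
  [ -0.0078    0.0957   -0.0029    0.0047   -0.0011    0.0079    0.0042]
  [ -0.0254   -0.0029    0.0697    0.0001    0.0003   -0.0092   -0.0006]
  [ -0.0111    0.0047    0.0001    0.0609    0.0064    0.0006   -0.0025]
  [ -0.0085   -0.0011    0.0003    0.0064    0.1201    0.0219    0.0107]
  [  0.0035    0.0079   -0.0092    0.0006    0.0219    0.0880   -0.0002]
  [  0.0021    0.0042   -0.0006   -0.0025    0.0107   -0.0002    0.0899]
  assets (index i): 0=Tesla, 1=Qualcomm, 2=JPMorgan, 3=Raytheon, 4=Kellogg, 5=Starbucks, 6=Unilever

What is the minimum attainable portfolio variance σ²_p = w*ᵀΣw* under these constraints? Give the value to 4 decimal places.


0.0200

x=Σ⁻¹μ = [3.0352  1.9030  3.9658  1.6290  1.0722  0.4151  0.7864]
y=Σ⁻¹𝟙 = [37.6144  12.1838  29.9004  21.8298  7.1816  9.9857  9.6497]
a=μᵀx=1.510276  b=𝟙ᵀx=12.806659  c=𝟙ᵀy=128.345316  D=ac−b²=29.826382
λ₁=(c·0.153−b)/D = (128.345316·0.153−12.806659)/29.826382 = 0.228998
λ₂=(a−b·0.153)/D = (1.510276−12.806659·0.153)/29.826382 = -0.015059
w* = 0.228998·x + -0.015059·y:
  w_0 = 0.228998·3.0352 + -0.015059·37.6144 = 0.1286  (Tesla)
  w_1 = 0.228998·1.9030 + -0.015059·12.1838 = 0.2523  (Qualcomm)
  w_2 = 0.228998·3.9658 + -0.015059·29.9004 = 0.4579  (JPMorgan)
  w_3 = 0.228998·1.6290 + -0.015059·21.8298 = 0.0443  (Raytheon)
  w_4 = 0.228998·1.0722 + -0.015059·7.1816 = 0.1374  (Kellogg)
  w_5 = 0.228998·0.4151 + -0.015059·9.9857 = -0.0553  (Starbucks)
  w_6 = 0.228998·0.7864 + -0.015059·9.6497 = 0.0348  (Unilever)
Σw_i=1.0000  μᵀw=0.1530
σ²=wᵀΣw=λ₁·μ_p+λ₂ = 0.228998·0.153 + -0.015059 = 0.019978 ≈ 0.0200


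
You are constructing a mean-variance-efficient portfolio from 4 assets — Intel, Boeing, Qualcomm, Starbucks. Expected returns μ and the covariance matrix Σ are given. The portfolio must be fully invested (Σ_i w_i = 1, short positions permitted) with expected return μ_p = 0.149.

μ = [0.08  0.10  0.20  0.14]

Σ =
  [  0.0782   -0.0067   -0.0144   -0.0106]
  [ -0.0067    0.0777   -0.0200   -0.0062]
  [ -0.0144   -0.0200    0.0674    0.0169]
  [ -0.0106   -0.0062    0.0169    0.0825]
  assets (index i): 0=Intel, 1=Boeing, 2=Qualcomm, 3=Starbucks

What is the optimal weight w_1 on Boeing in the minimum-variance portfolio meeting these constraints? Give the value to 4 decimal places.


p=Σ⁻¹μ = [2.1373  2.5699  3.8411  1.3779]
q=Σ⁻¹𝟙 = [20.3679  21.3769  22.5939  11.7164]
a=μᵀp=1.389098  b=𝟙ᵀp=9.926194  c=𝟙ᵀq=76.055073  D=ac−b²=7.118616
λ₁=(c·0.149−b)/D = (76.055073·0.149−9.926194)/7.118616 = 0.197512
λ₂=(a−b·0.149)/D = (1.389098−9.926194·0.149)/7.118616 = -0.012630
w* = 0.197512·p + -0.012630·q:
  w_0 = 0.197512·2.1373 + -0.012630·20.3679 = 0.1649  (Intel)
  w_1 = 0.197512·2.5699 + -0.012630·21.3769 = 0.2376  (Boeing)
  w_2 = 0.197512·3.8411 + -0.012630·22.5939 = 0.4733  (Qualcomm)
  w_3 = 0.197512·1.3779 + -0.012630·11.7164 = 0.1242  (Starbucks)
Σw_i=1.0000  μᵀw=0.1490
σ²=wᵀΣw=λ₁·μ_p+λ₂ = 0.197512·0.149 + -0.012630 = 0.016800 ≈ 0.0168

0.2376


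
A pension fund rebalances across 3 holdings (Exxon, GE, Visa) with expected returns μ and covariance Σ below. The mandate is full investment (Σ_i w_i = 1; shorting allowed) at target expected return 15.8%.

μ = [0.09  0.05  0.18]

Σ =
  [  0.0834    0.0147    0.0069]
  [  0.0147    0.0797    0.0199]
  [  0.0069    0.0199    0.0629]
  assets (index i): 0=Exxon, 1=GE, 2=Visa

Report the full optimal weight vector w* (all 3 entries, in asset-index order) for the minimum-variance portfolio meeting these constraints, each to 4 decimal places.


u=Σ⁻¹μ = [0.8873  -0.2460  2.8422]
v=Σ⁻¹𝟙 = [9.6105  7.6744  12.4160]
a=μᵀu=0.579152  b=𝟙ᵀu=3.483547  c=𝟙ᵀv=29.700891  D=ac−b²=5.066231
λ₁=(c·0.158−b)/D = (29.700891·0.158−3.483547)/5.066231 = 0.238677
λ₂=(a−b·0.158)/D = (0.579152−3.483547·0.158)/5.066231 = 0.005675
w* = 0.238677·u + 0.005675·v:
  w_0 = 0.238677·0.8873 + 0.005675·9.6105 = 0.2663  (Exxon)
  w_1 = 0.238677·-0.2460 + 0.005675·7.6744 = -0.0152  (GE)
  w_2 = 0.238677·2.8422 + 0.005675·12.4160 = 0.7488  (Visa)
Σw_i=1.0000  μᵀw=0.1580
σ²=wᵀΣw=λ₁·μ_p+λ₂ = 0.238677·0.158 + 0.005675 = 0.043386 ≈ 0.0434

0.2663  -0.0152  0.7488


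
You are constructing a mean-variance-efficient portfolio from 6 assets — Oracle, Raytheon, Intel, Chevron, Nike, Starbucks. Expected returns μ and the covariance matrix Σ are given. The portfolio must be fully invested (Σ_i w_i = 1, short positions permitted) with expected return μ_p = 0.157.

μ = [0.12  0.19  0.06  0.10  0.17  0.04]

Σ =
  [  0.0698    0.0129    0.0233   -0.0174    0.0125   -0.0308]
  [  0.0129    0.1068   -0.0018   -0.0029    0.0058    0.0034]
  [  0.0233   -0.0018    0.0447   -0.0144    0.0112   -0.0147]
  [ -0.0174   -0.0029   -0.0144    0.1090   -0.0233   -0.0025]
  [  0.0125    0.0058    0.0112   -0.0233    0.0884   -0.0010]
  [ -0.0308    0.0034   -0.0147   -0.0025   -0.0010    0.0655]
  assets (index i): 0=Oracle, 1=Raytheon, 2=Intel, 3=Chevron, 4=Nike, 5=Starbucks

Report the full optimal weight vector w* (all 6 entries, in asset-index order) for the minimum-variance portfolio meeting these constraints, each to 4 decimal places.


0.2147  0.2850  -0.0866  0.2128  0.3541  0.0200

u=Σ⁻¹μ = [2.0267  1.4405  1.0675  1.8729  1.9211  1.8293]
v=Σ⁻¹𝟙 = [21.6621  6.1381  25.3734  19.0129  10.0017  31.7076]
a=μᵀu=1.167997  b=𝟙ᵀu=10.157979  c=𝟙ᵀv=113.895762  D=ac−b²=29.845367
λ₁=(c·0.157−b)/D = (113.895762·0.157−10.157979)/29.845367 = 0.258789
λ₂=(a−b·0.157)/D = (1.167997−10.157979·0.157)/29.845367 = -0.014301
w* = 0.258789·u + -0.014301·v:
  w_0 = 0.258789·2.0267 + -0.014301·21.6621 = 0.2147  (Oracle)
  w_1 = 0.258789·1.4405 + -0.014301·6.1381 = 0.2850  (Raytheon)
  w_2 = 0.258789·1.0675 + -0.014301·25.3734 = -0.0866  (Intel)
  w_3 = 0.258789·1.8729 + -0.014301·19.0129 = 0.2128  (Chevron)
  w_4 = 0.258789·1.9211 + -0.014301·10.0017 = 0.3541  (Nike)
  w_5 = 0.258789·1.8293 + -0.014301·31.7076 = 0.0200  (Starbucks)
Σw_i=1.0000  μᵀw=0.1570
σ²=wᵀΣw=λ₁·μ_p+λ₂ = 0.258789·0.157 + -0.014301 = 0.026329 ≈ 0.0263


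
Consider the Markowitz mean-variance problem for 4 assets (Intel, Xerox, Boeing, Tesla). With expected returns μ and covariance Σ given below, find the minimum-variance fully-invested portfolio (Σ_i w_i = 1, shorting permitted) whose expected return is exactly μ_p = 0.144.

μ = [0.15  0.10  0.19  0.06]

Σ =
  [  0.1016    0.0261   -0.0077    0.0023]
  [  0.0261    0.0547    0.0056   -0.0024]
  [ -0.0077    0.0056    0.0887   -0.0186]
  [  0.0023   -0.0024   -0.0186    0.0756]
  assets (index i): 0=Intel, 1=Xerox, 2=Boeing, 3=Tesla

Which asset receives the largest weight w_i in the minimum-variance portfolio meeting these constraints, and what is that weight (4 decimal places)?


Boeing (0.4365)

g=Σ⁻¹μ = [1.3835  0.9740  2.4934  1.3959]
h=Σ⁻¹𝟙 = [6.8989  14.2484  14.5485  17.0493]
a=μᵀg=0.862428  b=𝟙ᵀg=6.246838  c=𝟙ᵀh=52.745059  D=ac−b²=6.465835
λ₁=(c·0.144−b)/D = (52.745059·0.144−6.246838)/6.465835 = 0.208550
λ₂=(a−b·0.144)/D = (0.862428−6.246838·0.144)/6.465835 = -0.005740
w* = 0.208550·g + -0.005740·h:
  w_0 = 0.208550·1.3835 + -0.005740·6.8989 = 0.2489  (Intel)
  w_1 = 0.208550·0.9740 + -0.005740·14.2484 = 0.1213  (Xerox)
  w_2 = 0.208550·2.4934 + -0.005740·14.5485 = 0.4365  (Boeing)
  w_3 = 0.208550·1.3959 + -0.005740·17.0493 = 0.1933  (Tesla)
Σw_i=1.0000  μᵀw=0.1440
σ²=wᵀΣw=λ₁·μ_p+λ₂ = 0.208550·0.144 + -0.005740 = 0.024291 ≈ 0.0243


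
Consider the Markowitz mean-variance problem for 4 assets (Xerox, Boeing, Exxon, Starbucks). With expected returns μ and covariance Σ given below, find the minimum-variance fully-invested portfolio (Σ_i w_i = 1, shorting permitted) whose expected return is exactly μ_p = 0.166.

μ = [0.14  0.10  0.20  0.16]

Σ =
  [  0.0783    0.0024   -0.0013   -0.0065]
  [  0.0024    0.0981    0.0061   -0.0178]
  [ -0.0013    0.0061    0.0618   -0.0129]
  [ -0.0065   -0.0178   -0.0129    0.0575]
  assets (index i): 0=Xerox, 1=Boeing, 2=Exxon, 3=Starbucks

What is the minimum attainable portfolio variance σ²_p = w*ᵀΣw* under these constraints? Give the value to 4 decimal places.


0.0142

g=Σ⁻¹μ = [2.1747  1.5137  4.0523  4.4061]
h=Σ⁻¹𝟙 = [15.0286  13.6030  21.0020  28.0130]
a=μᵀg=1.971264  b=𝟙ᵀg=12.146781  c=𝟙ᵀh=77.646552  D=ac−b²=5.517580
λ₁=(c·0.166−b)/D = (77.646552·0.166−12.146781)/5.517580 = 0.134578
λ₂=(a−b·0.166)/D = (1.971264−12.146781·0.166)/5.517580 = -0.008174
w* = 0.134578·g + -0.008174·h:
  w_0 = 0.134578·2.1747 + -0.008174·15.0286 = 0.1698  (Xerox)
  w_1 = 0.134578·1.5137 + -0.008174·13.6030 = 0.0925  (Boeing)
  w_2 = 0.134578·4.0523 + -0.008174·21.0020 = 0.3737  (Exxon)
  w_3 = 0.134578·4.4061 + -0.008174·28.0130 = 0.3640  (Starbucks)
Σw_i=1.0000  μᵀw=0.1660
σ²=wᵀΣw=λ₁·μ_p+λ₂ = 0.134578·0.166 + -0.008174 = 0.014166 ≈ 0.0142


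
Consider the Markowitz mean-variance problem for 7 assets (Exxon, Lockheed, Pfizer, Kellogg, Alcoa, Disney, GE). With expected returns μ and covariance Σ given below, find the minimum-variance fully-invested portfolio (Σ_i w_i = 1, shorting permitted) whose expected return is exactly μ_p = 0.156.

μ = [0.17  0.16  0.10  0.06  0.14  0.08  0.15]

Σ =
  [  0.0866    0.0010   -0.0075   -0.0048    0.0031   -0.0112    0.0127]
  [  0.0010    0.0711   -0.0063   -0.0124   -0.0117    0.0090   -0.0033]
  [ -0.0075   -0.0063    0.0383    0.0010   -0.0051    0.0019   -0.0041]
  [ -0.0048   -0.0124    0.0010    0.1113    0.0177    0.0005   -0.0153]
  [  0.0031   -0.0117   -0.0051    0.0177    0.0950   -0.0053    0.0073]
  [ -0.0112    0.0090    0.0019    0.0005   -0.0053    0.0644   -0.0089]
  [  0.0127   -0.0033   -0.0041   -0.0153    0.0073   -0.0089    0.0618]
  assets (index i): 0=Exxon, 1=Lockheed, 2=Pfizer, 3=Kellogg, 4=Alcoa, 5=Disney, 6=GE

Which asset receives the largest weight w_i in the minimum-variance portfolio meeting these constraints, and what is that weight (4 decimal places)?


g=Σ⁻¹μ = [2.0723  2.9456  3.9077  1.0202  1.6691  1.5784  2.7006]
h=Σ⁻¹𝟙 = [13.8353  19.6973  34.6146  12.4543  11.4239  17.9056  20.9989]
a=μᵀg=2.040606  b=𝟙ᵀg=15.893907  c=𝟙ᵀh=130.929874  D=ac−b²=14.560041
λ₁=(c·0.156−b)/D = (130.929874·0.156−15.893907)/14.560041 = 0.311205
λ₂=(a−b·0.156)/D = (2.040606−15.893907·0.156)/14.560041 = -0.030140
w* = 0.311205·g + -0.030140·h:
  w_0 = 0.311205·2.0723 + -0.030140·13.8353 = 0.2279  (Exxon)
  w_1 = 0.311205·2.9456 + -0.030140·19.6973 = 0.3230  (Lockheed)
  w_2 = 0.311205·3.9077 + -0.030140·34.6146 = 0.1728  (Pfizer)
  w_3 = 0.311205·1.0202 + -0.030140·12.4543 = -0.0579  (Kellogg)
  w_4 = 0.311205·1.6691 + -0.030140·11.4239 = 0.1751  (Alcoa)
  w_5 = 0.311205·1.5784 + -0.030140·17.9056 = -0.0485  (Disney)
  w_6 = 0.311205·2.7006 + -0.030140·20.9989 = 0.2075  (GE)
Σw_i=1.0000  μᵀw=0.1560
σ²=wᵀΣw=λ₁·μ_p+λ₂ = 0.311205·0.156 + -0.030140 = 0.018408 ≈ 0.0184

Lockheed (0.3230)


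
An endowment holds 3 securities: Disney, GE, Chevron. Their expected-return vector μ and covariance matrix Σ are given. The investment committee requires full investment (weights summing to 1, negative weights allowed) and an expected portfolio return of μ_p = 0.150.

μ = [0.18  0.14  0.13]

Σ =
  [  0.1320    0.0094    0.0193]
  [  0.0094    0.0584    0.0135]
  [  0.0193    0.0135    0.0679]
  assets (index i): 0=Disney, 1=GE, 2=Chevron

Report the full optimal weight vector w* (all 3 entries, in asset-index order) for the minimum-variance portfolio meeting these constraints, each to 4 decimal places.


x=Σ⁻¹μ = [1.0452  1.9445  1.2309]
y=Σ⁻¹𝟙 = [5.0474  13.8758  10.5340]
a=μᵀx=0.620379  b=𝟙ᵀx=4.220570  c=𝟙ᵀy=29.457239  D=ac−b²=0.461433
λ₁=(c·0.150−b)/D = (29.457239·0.150−4.220570)/0.461433 = 0.429132
λ₂=(a−b·0.150)/D = (0.620379−4.220570·0.150)/0.461433 = -0.027538
w* = 0.429132·x + -0.027538·y:
  w_0 = 0.429132·1.0452 + -0.027538·5.0474 = 0.3095  (Disney)
  w_1 = 0.429132·1.9445 + -0.027538·13.8758 = 0.4523  (GE)
  w_2 = 0.429132·1.2309 + -0.027538·10.5340 = 0.2381  (Chevron)
Σw_i=1.0000  μᵀw=0.1500
σ²=wᵀΣw=λ₁·μ_p+λ₂ = 0.429132·0.150 + -0.027538 = 0.036832 ≈ 0.0368

0.3095  0.4523  0.2381


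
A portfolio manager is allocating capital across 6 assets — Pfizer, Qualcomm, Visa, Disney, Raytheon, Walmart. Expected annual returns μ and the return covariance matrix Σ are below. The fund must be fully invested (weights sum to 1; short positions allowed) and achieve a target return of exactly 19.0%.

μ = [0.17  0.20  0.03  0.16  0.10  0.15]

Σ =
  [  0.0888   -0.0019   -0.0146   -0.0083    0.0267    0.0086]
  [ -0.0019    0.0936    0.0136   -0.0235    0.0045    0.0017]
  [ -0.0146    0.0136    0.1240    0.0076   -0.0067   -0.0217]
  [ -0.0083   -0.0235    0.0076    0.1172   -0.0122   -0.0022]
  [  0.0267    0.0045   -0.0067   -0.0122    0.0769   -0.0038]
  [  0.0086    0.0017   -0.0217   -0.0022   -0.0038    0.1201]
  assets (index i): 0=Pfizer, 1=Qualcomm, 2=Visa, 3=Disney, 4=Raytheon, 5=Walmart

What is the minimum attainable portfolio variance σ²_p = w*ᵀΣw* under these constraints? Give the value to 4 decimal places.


u=Σ⁻¹μ = [1.8185  2.5934  0.3037  2.1146  0.9387  1.2053]
v=Σ⁻¹𝟙 = [9.6045  11.8504  9.5121  12.4323  12.2614  9.8053]
a=μᵀu=1.449959  b=𝟙ᵀu=8.974307  c=𝟙ᵀv=65.465954  D=ac−b²=14.384741
λ₁=(c·0.190−b)/D = (65.465954·0.190−8.974307)/14.384741 = 0.240826
λ₂=(a−b·0.190)/D = (1.449959−8.974307·0.190)/14.384741 = -0.017738
w* = 0.240826·u + -0.017738·v:
  w_0 = 0.240826·1.8185 + -0.017738·9.6045 = 0.2676  (Pfizer)
  w_1 = 0.240826·2.5934 + -0.017738·11.8504 = 0.4144  (Qualcomm)
  w_2 = 0.240826·0.3037 + -0.017738·9.5121 = -0.0956  (Visa)
  w_3 = 0.240826·2.1146 + -0.017738·12.4323 = 0.2887  (Disney)
  w_4 = 0.240826·0.9387 + -0.017738·12.2614 = 0.0086  (Raytheon)
  w_5 = 0.240826·1.2053 + -0.017738·9.8053 = 0.1163  (Walmart)
Σw_i=1.0000  μᵀw=0.1900
σ²=wᵀΣw=λ₁·μ_p+λ₂ = 0.240826·0.190 + -0.017738 = 0.028019 ≈ 0.0280

0.0280


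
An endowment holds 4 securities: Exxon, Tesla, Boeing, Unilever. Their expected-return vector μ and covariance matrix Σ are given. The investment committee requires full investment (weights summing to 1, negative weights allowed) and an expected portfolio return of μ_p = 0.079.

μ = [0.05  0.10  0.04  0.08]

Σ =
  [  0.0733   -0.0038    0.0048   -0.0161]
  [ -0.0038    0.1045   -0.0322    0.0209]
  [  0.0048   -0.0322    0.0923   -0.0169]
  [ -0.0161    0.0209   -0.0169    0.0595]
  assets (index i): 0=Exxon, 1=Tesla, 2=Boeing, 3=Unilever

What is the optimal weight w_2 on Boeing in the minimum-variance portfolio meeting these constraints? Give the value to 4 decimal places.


0.1247

x=Σ⁻¹μ = [1.0091  0.9945  1.0127  1.5559]
y=Σ⁻¹𝟙 = [18.0689  11.1945  17.9879  22.8729]
a=μᵀx=0.314888  b=𝟙ᵀx=4.572251  c=𝟙ᵀy=70.124315  D=ac−b²=1.175815
λ₁=(c·0.079−b)/D = (70.124315·0.079−4.572251)/1.175815 = 0.822893
λ₂=(a−b·0.079)/D = (0.314888−4.572251·0.079)/1.175815 = -0.039394
w* = 0.822893·x + -0.039394·y:
  w_0 = 0.822893·1.0091 + -0.039394·18.0689 = 0.1186  (Exxon)
  w_1 = 0.822893·0.9945 + -0.039394·11.1945 = 0.3774  (Tesla)
  w_2 = 0.822893·1.0127 + -0.039394·17.9879 = 0.1247  (Boeing)
  w_3 = 0.822893·1.5559 + -0.039394·22.8729 = 0.3793  (Unilever)
Σw_i=1.0000  μᵀw=0.0790
σ²=wᵀΣw=λ₁·μ_p+λ₂ = 0.822893·0.079 + -0.039394 = 0.025615 ≈ 0.0256


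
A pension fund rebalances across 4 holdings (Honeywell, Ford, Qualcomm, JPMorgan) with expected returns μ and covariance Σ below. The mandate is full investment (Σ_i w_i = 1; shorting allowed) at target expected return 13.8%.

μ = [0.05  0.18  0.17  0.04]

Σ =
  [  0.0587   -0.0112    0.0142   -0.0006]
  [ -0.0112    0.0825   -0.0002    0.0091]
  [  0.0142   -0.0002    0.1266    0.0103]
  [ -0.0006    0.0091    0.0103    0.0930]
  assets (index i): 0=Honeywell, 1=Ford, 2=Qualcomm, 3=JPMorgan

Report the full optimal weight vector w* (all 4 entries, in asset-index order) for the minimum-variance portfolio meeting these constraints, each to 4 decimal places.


x=Σ⁻¹μ = [0.9964  2.3119  1.2287  0.0742]
y=Σ⁻¹𝟙 = [18.4952  13.6551  5.1162  8.9692]
a=μᵀx=0.677802  b=𝟙ᵀx=4.611217  c=𝟙ᵀy=46.235819  D=ac−b²=10.075416
λ₁=(c·0.138−b)/D = (46.235819·0.138−4.611217)/10.075416 = 0.175608
λ₂=(a−b·0.138)/D = (0.677802−4.611217·0.138)/10.075416 = 0.004114
w* = 0.175608·x + 0.004114·y:
  w_0 = 0.175608·0.9964 + 0.004114·18.4952 = 0.2511  (Honeywell)
  w_1 = 0.175608·2.3119 + 0.004114·13.6551 = 0.4622  (Ford)
  w_2 = 0.175608·1.2287 + 0.004114·5.1162 = 0.2368  (Qualcomm)
  w_3 = 0.175608·0.0742 + 0.004114·8.9692 = 0.0499  (JPMorgan)
Σw_i=1.0000  μᵀw=0.1380
σ²=wᵀΣw=λ₁·μ_p+λ₂ = 0.175608·0.138 + 0.004114 = 0.028348 ≈ 0.0283

0.2511  0.4622  0.2368  0.0499


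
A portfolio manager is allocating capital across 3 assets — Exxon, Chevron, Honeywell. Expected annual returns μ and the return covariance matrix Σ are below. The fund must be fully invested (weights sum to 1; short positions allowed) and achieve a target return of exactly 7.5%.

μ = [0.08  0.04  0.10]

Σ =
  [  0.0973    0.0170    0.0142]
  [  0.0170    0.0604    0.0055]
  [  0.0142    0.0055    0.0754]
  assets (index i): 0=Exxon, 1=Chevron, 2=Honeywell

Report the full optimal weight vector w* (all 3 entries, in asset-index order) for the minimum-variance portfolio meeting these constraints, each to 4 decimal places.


p=Σ⁻¹μ = [0.5805  0.3906  1.1884]
q=Σ⁻¹𝟙 = [6.2516  13.7878  11.0795]
a=μᵀp=0.180910  b=𝟙ᵀp=2.159590  c=𝟙ᵀq=31.118921  D=ac−b²=0.965900
λ₁=(c·0.075−b)/D = (31.118921·0.075−2.159590)/0.965900 = 0.180484
λ₂=(a−b·0.075)/D = (0.180910−2.159590·0.075)/0.965900 = 0.019610
w* = 0.180484·p + 0.019610·q:
  w_0 = 0.180484·0.5805 + 0.019610·6.2516 = 0.2274  (Exxon)
  w_1 = 0.180484·0.3906 + 0.019610·13.7878 = 0.3409  (Chevron)
  w_2 = 0.180484·1.1884 + 0.019610·11.0795 = 0.4318  (Honeywell)
Σw_i=1.0000  μᵀw=0.0750
σ²=wᵀΣw=λ₁·μ_p+λ₂ = 0.180484·0.075 + 0.019610 = 0.033146 ≈ 0.0331

0.2274  0.3409  0.4318


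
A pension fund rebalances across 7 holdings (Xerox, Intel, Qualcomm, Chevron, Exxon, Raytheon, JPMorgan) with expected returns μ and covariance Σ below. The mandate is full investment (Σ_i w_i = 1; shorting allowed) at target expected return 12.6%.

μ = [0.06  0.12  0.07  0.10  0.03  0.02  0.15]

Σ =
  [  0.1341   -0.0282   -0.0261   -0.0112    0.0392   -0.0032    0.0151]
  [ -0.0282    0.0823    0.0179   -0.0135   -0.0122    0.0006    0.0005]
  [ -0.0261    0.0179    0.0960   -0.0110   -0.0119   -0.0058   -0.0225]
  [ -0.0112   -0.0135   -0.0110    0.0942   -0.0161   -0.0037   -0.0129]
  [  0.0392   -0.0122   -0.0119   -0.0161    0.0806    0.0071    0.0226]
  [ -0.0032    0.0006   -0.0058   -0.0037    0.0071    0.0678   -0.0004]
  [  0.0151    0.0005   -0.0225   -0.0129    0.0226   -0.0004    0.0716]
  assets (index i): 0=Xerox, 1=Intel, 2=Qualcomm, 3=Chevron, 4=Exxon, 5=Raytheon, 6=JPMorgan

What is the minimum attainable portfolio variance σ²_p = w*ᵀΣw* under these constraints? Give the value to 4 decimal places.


0.0177

g=Σ⁻¹μ = [1.0102  1.7639  1.5795  2.0113  -0.0387  0.5922  2.7438]
h=Σ⁻¹𝟙 = [12.1375  16.7695  19.5997  21.5815  9.5753  17.1340  18.4104]
a=μᵀg=1.006233  b=𝟙ᵀg=9.662217  c=𝟙ᵀh=115.207922  D=ac−b²=22.567627
λ₁=(c·0.126−b)/D = (115.207922·0.126−9.662217)/22.567627 = 0.215086
λ₂=(a−b·0.126)/D = (1.006233−9.662217·0.126)/22.567627 = -0.009359
w* = 0.215086·g + -0.009359·h:
  w_0 = 0.215086·1.0102 + -0.009359·12.1375 = 0.1037  (Xerox)
  w_1 = 0.215086·1.7639 + -0.009359·16.7695 = 0.2224  (Intel)
  w_2 = 0.215086·1.5795 + -0.009359·19.5997 = 0.1563  (Qualcomm)
  w_3 = 0.215086·2.0113 + -0.009359·21.5815 = 0.2306  (Chevron)
  w_4 = 0.215086·-0.0387 + -0.009359·9.5753 = -0.0979  (Exxon)
  w_5 = 0.215086·0.5922 + -0.009359·17.1340 = -0.0330  (Raytheon)
  w_6 = 0.215086·2.7438 + -0.009359·18.4104 = 0.4179  (JPMorgan)
Σw_i=1.0000  μᵀw=0.1260
σ²=wᵀΣw=λ₁·μ_p+λ₂ = 0.215086·0.126 + -0.009359 = 0.017742 ≈ 0.0177


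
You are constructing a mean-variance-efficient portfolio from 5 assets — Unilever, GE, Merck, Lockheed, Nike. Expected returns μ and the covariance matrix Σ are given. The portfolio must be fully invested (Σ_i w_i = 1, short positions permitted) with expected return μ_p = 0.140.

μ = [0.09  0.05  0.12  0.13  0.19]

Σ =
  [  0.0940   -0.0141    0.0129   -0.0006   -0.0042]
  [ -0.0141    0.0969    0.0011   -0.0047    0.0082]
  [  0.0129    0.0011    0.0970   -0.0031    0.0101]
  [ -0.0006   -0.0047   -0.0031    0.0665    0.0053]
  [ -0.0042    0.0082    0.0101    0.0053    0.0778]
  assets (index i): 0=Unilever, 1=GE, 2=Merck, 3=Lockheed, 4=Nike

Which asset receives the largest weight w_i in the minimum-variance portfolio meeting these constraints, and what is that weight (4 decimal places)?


Nike (0.3664)

p=Σ⁻¹μ = [1.0241  0.5599  0.9263  1.8723  2.1906]
q=Σ⁻¹𝟙 = [11.8653  11.8511  8.0378  15.5486  10.1422]
a=μᵀp=0.890944  b=𝟙ᵀp=6.573312  c=𝟙ᵀq=57.445049  D=ac−b²=7.971910
λ₁=(c·0.140−b)/D = (57.445049·0.140−6.573312)/7.971910 = 0.184271
λ₂=(a−b·0.140)/D = (0.890944−6.573312·0.140)/7.971910 = -0.003678
w* = 0.184271·p + -0.003678·q:
  w_0 = 0.184271·1.0241 + -0.003678·11.8653 = 0.1451  (Unilever)
  w_1 = 0.184271·0.5599 + -0.003678·11.8511 = 0.0596  (GE)
  w_2 = 0.184271·0.9263 + -0.003678·8.0378 = 0.1411  (Merck)
  w_3 = 0.184271·1.8723 + -0.003678·15.5486 = 0.2878  (Lockheed)
  w_4 = 0.184271·2.1906 + -0.003678·10.1422 = 0.3664  (Nike)
Σw_i=1.0000  μᵀw=0.1400
σ²=wᵀΣw=λ₁·μ_p+λ₂ = 0.184271·0.140 + -0.003678 = 0.022120 ≈ 0.0221


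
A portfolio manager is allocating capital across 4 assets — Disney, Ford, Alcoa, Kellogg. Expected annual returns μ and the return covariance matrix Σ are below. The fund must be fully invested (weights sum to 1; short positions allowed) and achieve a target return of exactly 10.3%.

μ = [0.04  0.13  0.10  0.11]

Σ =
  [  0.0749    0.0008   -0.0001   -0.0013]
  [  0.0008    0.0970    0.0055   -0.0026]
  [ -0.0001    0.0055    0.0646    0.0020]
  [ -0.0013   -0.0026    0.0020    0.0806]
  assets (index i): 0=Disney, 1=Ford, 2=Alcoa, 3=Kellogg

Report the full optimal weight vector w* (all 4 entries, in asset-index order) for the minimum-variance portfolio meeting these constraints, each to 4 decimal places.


p=Σ⁻¹μ = [0.5461  1.2936  1.3960  1.3807]
q=Σ⁻¹𝟙 = [13.4847  9.7255  14.2831  12.5837]
a=μᵀp=0.481473  b=𝟙ᵀp=4.616230  c=𝟙ᵀq=50.077116  D=ac−b²=2.801200
λ₁=(c·0.103−b)/D = (50.077116·0.103−4.616230)/2.801200 = 0.193386
λ₂=(a−b·0.103)/D = (0.481473−4.616230·0.103)/2.801200 = 0.002142
w* = 0.193386·p + 0.002142·q:
  w_0 = 0.193386·0.5461 + 0.002142·13.4847 = 0.1345  (Disney)
  w_1 = 0.193386·1.2936 + 0.002142·9.7255 = 0.2710  (Ford)
  w_2 = 0.193386·1.3960 + 0.002142·14.2831 = 0.3006  (Alcoa)
  w_3 = 0.193386·1.3807 + 0.002142·12.5837 = 0.2940  (Kellogg)
Σw_i=1.0000  μᵀw=0.1030
σ²=wᵀΣw=λ₁·μ_p+λ₂ = 0.193386·0.103 + 0.002142 = 0.022061 ≈ 0.0221

0.1345  0.2710  0.3006  0.2940


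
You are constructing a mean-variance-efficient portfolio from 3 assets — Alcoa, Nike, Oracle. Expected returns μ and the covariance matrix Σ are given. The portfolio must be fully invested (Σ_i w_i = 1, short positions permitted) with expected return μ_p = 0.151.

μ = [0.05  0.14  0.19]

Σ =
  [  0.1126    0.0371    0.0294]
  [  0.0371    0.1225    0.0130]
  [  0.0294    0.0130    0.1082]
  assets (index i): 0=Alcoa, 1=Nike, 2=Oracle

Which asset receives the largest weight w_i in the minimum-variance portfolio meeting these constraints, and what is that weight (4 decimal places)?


p=Σ⁻¹μ = [-0.3584  1.0683  1.7250]
q=Σ⁻¹𝟙 = [5.0797  5.8653  7.1572]
a=μᵀp=0.459402  b=𝟙ᵀp=2.434993  c=𝟙ᵀq=18.102201  D=ac−b²=2.386993
λ₁=(c·0.151−b)/D = (18.102201·0.151−2.434993)/2.386993 = 0.125027
λ₂=(a−b·0.151)/D = (0.459402−2.434993·0.151)/2.386993 = 0.038424
w* = 0.125027·p + 0.038424·q:
  w_0 = 0.125027·-0.3584 + 0.038424·5.0797 = 0.1504  (Alcoa)
  w_1 = 0.125027·1.0683 + 0.038424·5.8653 = 0.3589  (Nike)
  w_2 = 0.125027·1.7250 + 0.038424·7.1572 = 0.4907  (Oracle)
Σw_i=1.0000  μᵀw=0.1510
σ²=wᵀΣw=λ₁·μ_p+λ₂ = 0.125027·0.151 + 0.038424 = 0.057303 ≈ 0.0573

Oracle (0.4907)


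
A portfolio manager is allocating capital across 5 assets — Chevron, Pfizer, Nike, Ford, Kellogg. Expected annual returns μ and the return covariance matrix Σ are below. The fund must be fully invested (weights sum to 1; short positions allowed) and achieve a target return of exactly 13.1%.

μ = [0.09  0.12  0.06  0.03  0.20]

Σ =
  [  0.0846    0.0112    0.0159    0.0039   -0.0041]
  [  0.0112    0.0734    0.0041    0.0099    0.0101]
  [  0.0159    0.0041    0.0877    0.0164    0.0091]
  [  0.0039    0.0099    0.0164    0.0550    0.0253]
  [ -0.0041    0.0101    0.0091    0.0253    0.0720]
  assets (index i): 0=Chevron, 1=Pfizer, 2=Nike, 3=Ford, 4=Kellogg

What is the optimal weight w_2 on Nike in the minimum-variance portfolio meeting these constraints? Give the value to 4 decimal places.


x=Σ⁻¹μ = [1.0443  1.2039  0.3564  -1.2623  3.0669]
y=Σ⁻¹𝟙 = [9.3399  9.2918  6.5181  9.8388  8.8363]
a=μᵀx=0.835343  b=𝟙ᵀx=4.409105  c=𝟙ᵀy=43.824765  D=ac−b²=17.168490
λ₁=(c·0.131−b)/D = (43.824765·0.131−4.409105)/17.168490 = 0.077580
λ₂=(a−b·0.131)/D = (0.835343−4.409105·0.131)/17.168490 = 0.015013
w* = 0.077580·x + 0.015013·y:
  w_0 = 0.077580·1.0443 + 0.015013·9.3399 = 0.2212  (Chevron)
  w_1 = 0.077580·1.2039 + 0.015013·9.2918 = 0.2329  (Pfizer)
  w_2 = 0.077580·0.3564 + 0.015013·6.5181 = 0.1255  (Nike)
  w_3 = 0.077580·-1.2623 + 0.015013·9.8388 = 0.0498  (Ford)
  w_4 = 0.077580·3.0669 + 0.015013·8.8363 = 0.3706  (Kellogg)
Σw_i=1.0000  μᵀw=0.1310
σ²=wᵀΣw=λ₁·μ_p+λ₂ = 0.077580·0.131 + 0.015013 = 0.025176 ≈ 0.0252

0.1255


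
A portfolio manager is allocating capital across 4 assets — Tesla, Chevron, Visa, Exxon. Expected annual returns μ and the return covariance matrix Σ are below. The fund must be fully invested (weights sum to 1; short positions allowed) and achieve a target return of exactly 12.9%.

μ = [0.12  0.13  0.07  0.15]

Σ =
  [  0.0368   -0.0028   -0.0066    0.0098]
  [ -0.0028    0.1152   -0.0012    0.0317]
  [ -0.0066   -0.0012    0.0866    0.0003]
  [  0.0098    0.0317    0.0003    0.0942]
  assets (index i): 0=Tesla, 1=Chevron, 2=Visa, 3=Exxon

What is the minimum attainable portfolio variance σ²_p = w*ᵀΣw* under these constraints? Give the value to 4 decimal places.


g=Σ⁻¹μ = [3.2802  0.9654  1.0685  0.9228]
h=Σ⁻¹𝟙 = [29.0079  8.2118  13.8553  4.7904]
a=μᵀg=0.732343  b=𝟙ᵀg=6.236908  c=𝟙ᵀh=55.865371  D=ac−b²=2.013617
λ₁=(c·0.129−b)/D = (55.865371·0.129−6.236908)/2.013617 = 0.481584
λ₂=(a−b·0.129)/D = (0.732343−6.236908·0.129)/2.013617 = -0.035865
w* = 0.481584·g + -0.035865·h:
  w_0 = 0.481584·3.2802 + -0.035865·29.0079 = 0.5393  (Tesla)
  w_1 = 0.481584·0.9654 + -0.035865·8.2118 = 0.1704  (Chevron)
  w_2 = 0.481584·1.0685 + -0.035865·13.8553 = 0.0176  (Visa)
  w_3 = 0.481584·0.9228 + -0.035865·4.7904 = 0.2726  (Exxon)
Σw_i=1.0000  μᵀw=0.1290
σ²=wᵀΣw=λ₁·μ_p+λ₂ = 0.481584·0.129 + -0.035865 = 0.026260 ≈ 0.0263

0.0263


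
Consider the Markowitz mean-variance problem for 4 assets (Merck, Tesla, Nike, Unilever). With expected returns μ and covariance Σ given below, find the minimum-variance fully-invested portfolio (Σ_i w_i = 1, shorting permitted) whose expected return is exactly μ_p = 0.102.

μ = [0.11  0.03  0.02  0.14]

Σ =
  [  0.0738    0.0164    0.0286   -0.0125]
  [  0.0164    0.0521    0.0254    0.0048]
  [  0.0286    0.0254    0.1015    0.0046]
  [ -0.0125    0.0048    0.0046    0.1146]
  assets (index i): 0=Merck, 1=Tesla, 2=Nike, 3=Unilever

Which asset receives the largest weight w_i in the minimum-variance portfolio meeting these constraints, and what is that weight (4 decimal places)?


Merck (0.4288)

x=Σ⁻¹μ = [1.8828  0.0510  -0.4116  1.4414]
y=Σ⁻¹𝟙 = [10.9753  13.4355  2.9787  9.2408]
a=μᵀx=0.402204  b=𝟙ᵀx=2.963639  c=𝟙ᵀy=36.630334  D=ac−b²=5.949695
λ₁=(c·0.102−b)/D = (36.630334·0.102−2.963639)/5.949695 = 0.129865
λ₂=(a−b·0.102)/D = (0.402204−2.963639·0.102)/5.949695 = 0.016793
w* = 0.129865·x + 0.016793·y:
  w_0 = 0.129865·1.8828 + 0.016793·10.9753 = 0.4288  (Merck)
  w_1 = 0.129865·0.0510 + 0.016793·13.4355 = 0.2322  (Tesla)
  w_2 = 0.129865·-0.4116 + 0.016793·2.9787 = -0.0034  (Nike)
  w_3 = 0.129865·1.4414 + 0.016793·9.2408 = 0.3424  (Unilever)
Σw_i=1.0000  μᵀw=0.1020
σ²=wᵀΣw=λ₁·μ_p+λ₂ = 0.129865·0.102 + 0.016793 = 0.030039 ≈ 0.0300


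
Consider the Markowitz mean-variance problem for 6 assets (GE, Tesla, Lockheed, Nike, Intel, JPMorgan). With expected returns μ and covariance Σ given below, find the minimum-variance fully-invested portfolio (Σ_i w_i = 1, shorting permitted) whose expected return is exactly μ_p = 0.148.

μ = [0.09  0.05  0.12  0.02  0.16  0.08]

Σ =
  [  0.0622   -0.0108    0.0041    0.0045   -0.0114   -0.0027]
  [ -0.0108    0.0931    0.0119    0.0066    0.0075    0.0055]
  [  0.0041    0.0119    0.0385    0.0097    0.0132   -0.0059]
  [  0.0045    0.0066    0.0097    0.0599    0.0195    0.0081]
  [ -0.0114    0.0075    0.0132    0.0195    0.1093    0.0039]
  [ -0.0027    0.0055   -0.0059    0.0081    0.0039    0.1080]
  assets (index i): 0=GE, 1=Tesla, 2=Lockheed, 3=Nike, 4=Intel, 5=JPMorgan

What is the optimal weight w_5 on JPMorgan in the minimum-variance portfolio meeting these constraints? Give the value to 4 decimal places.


u=Σ⁻¹μ = [1.6747  0.2745  2.7270  -0.8481  1.4085  0.9304]
v=Σ⁻¹𝟙 = [17.3473  8.7276  18.6720  8.0700  6.3282  9.4348]
a=μᵀu=0.774517  b=𝟙ᵀu=6.166967  c=𝟙ᵀv=68.579876  D=ac−b²=15.084771
λ₁=(c·0.148−b)/D = (68.579876·0.148−6.166967)/15.084771 = 0.264032
λ₂=(a−b·0.148)/D = (0.774517−6.166967·0.148)/15.084771 = -0.009161
w* = 0.264032·u + -0.009161·v:
  w_0 = 0.264032·1.6747 + -0.009161·17.3473 = 0.2833  (GE)
  w_1 = 0.264032·0.2745 + -0.009161·8.7276 = -0.0075  (Tesla)
  w_2 = 0.264032·2.7270 + -0.009161·18.6720 = 0.5490  (Lockheed)
  w_3 = 0.264032·-0.8481 + -0.009161·8.0700 = -0.2979  (Nike)
  w_4 = 0.264032·1.4085 + -0.009161·6.3282 = 0.3139  (Intel)
  w_5 = 0.264032·0.9304 + -0.009161·9.4348 = 0.1592  (JPMorgan)
Σw_i=1.0000  μᵀw=0.1480
σ²=wᵀΣw=λ₁·μ_p+λ₂ = 0.264032·0.148 + -0.009161 = 0.029915 ≈ 0.0299

0.1592


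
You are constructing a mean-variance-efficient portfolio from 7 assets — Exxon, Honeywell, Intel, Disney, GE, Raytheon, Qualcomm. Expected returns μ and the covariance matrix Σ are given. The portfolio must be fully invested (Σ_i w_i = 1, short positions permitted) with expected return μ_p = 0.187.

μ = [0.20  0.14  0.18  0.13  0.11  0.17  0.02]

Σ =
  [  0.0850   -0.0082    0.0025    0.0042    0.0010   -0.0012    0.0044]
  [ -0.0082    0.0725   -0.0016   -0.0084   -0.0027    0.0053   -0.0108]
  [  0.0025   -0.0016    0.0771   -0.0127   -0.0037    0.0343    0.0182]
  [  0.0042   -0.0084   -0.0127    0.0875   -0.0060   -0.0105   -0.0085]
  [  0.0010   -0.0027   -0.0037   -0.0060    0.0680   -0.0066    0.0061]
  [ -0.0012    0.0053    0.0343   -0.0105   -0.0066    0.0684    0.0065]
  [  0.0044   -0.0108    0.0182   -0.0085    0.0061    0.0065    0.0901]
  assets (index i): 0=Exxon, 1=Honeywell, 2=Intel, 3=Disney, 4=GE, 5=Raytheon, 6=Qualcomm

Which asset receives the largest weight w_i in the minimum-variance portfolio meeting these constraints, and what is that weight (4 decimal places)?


x=Σ⁻¹μ = [2.4248  2.4396  1.9417  2.2593  2.1773  1.9288  -0.0696]
y=Σ⁻¹𝟙 = [11.8615  18.6932  8.7015  17.6382  17.5589  12.4123  10.5823]
a=μᵀx=2.035712  b=𝟙ᵀx=13.101813  c=𝟙ᵀy=97.447993  D=ac−b²=26.718487
λ₁=(c·0.187−b)/D = (97.447993·0.187−13.101813)/26.718487 = 0.191664
λ₂=(a−b·0.187)/D = (2.035712−13.101813·0.187)/26.718487 = -0.015507
w* = 0.191664·x + -0.015507·y:
  w_0 = 0.191664·2.4248 + -0.015507·11.8615 = 0.2808  (Exxon)
  w_1 = 0.191664·2.4396 + -0.015507·18.6932 = 0.1777  (Honeywell)
  w_2 = 0.191664·1.9417 + -0.015507·8.7015 = 0.2372  (Intel)
  w_3 = 0.191664·2.2593 + -0.015507·17.6382 = 0.1595  (Disney)
  w_4 = 0.191664·2.1773 + -0.015507·17.5589 = 0.1450  (GE)
  w_5 = 0.191664·1.9288 + -0.015507·12.4123 = 0.1772  (Raytheon)
  w_6 = 0.191664·-0.0696 + -0.015507·10.5823 = -0.1774  (Qualcomm)
Σw_i=1.0000  μᵀw=0.1870
σ²=wᵀΣw=λ₁·μ_p+λ₂ = 0.191664·0.187 + -0.015507 = 0.020334 ≈ 0.0203

Exxon (0.2808)


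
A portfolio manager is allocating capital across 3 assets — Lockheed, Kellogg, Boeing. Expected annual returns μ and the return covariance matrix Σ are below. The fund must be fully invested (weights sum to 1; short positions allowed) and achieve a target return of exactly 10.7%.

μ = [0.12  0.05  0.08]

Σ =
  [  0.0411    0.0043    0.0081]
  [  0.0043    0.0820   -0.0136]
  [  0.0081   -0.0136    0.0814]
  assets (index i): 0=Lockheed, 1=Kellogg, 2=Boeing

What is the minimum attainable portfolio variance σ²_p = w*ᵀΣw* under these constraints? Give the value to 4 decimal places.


0.0278

g=Σ⁻¹μ = [2.6959  0.6036  0.8154]
h=Σ⁻¹𝟙 = [20.4982  13.1848  12.4481]
a=μᵀg=0.418915  b=𝟙ᵀg=4.114872  c=𝟙ᵀh=46.131103  D=ac−b²=2.392855
λ₁=(c·0.107−b)/D = (46.131103·0.107−4.114872)/2.392855 = 0.343170
λ₂=(a−b·0.107)/D = (0.418915−4.114872·0.107)/2.392855 = -0.008933
w* = 0.343170·g + -0.008933·h:
  w_0 = 0.343170·2.6959 + -0.008933·20.4982 = 0.7420  (Lockheed)
  w_1 = 0.343170·0.6036 + -0.008933·13.1848 = 0.0894  (Kellogg)
  w_2 = 0.343170·0.8154 + -0.008933·12.4481 = 0.1686  (Boeing)
Σw_i=1.0000  μᵀw=0.1070
σ²=wᵀΣw=λ₁·μ_p+λ₂ = 0.343170·0.107 + -0.008933 = 0.027786 ≈ 0.0278


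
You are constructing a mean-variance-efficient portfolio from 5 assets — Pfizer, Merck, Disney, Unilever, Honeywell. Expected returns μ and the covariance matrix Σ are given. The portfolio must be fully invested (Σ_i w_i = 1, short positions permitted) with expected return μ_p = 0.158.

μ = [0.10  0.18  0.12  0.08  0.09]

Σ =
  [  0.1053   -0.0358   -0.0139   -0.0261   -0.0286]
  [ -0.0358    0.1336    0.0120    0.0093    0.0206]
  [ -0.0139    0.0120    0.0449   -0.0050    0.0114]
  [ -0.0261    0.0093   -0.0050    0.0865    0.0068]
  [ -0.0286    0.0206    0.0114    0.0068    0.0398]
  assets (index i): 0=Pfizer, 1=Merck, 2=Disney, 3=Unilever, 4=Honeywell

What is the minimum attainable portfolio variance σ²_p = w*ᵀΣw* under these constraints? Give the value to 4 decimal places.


u=Σ⁻¹μ = [2.8646  1.3643  2.7227  1.5986  2.5607]
v=Σ⁻¹𝟙 = [28.0243  6.7173  23.0174  18.1013  32.1013]
a=μᵀu=1.217101  b=𝟙ᵀu=11.110864  c=𝟙ᵀv=107.961691  D=ac−b²=7.948992
λ₁=(c·0.158−b)/D = (107.961691·0.158−11.110864)/7.948992 = 0.748156
λ₂=(a−b·0.158)/D = (1.217101−11.110864·0.158)/7.948992 = -0.067734
w* = 0.748156·u + -0.067734·v:
  w_0 = 0.748156·2.8646 + -0.067734·28.0243 = 0.2450  (Pfizer)
  w_1 = 0.748156·1.3643 + -0.067734·6.7173 = 0.5657  (Merck)
  w_2 = 0.748156·2.7227 + -0.067734·23.0174 = 0.4779  (Disney)
  w_3 = 0.748156·1.5986 + -0.067734·18.1013 = -0.0301  (Unilever)
  w_4 = 0.748156·2.5607 + -0.067734·32.1013 = -0.2585  (Honeywell)
Σw_i=1.0000  μᵀw=0.1580
σ²=wᵀΣw=λ₁·μ_p+λ₂ = 0.748156·0.158 + -0.067734 = 0.050475 ≈ 0.0505

0.0505


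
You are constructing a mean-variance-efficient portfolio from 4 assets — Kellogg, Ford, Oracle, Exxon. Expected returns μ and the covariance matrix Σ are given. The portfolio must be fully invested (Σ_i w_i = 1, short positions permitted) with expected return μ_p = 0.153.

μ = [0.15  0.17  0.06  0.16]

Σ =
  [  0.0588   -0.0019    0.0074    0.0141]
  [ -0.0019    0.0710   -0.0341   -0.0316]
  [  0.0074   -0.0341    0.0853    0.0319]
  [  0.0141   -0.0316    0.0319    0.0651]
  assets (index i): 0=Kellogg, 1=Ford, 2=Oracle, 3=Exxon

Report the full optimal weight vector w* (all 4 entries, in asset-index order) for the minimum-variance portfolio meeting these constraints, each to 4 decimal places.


p=Σ⁻¹μ = [1.6506  4.6239  0.9597  3.8744]
q=Σ⁻¹𝟙 = [11.1785  30.8746  15.4911  20.3357]
a=μᵀp=1.711139  b=𝟙ᵀp=11.108624  c=𝟙ᵀq=77.879854  D=ac−b²=9.861756
λ₁=(c·0.153−b)/D = (77.879854·0.153−11.108624)/9.861756 = 0.081831
λ₂=(a−b·0.153)/D = (1.711139−11.108624·0.153)/9.861756 = 0.001168
w* = 0.081831·p + 0.001168·q:
  w_0 = 0.081831·1.6506 + 0.001168·11.1785 = 0.1481  (Kellogg)
  w_1 = 0.081831·4.6239 + 0.001168·30.8746 = 0.4144  (Ford)
  w_2 = 0.081831·0.9597 + 0.001168·15.4911 = 0.0966  (Oracle)
  w_3 = 0.081831·3.8744 + 0.001168·20.3357 = 0.3408  (Exxon)
Σw_i=1.0000  μᵀw=0.1530
σ²=wᵀΣw=λ₁·μ_p+λ₂ = 0.081831·0.153 + 0.001168 = 0.013688 ≈ 0.0137

0.1481  0.4144  0.0966  0.3408


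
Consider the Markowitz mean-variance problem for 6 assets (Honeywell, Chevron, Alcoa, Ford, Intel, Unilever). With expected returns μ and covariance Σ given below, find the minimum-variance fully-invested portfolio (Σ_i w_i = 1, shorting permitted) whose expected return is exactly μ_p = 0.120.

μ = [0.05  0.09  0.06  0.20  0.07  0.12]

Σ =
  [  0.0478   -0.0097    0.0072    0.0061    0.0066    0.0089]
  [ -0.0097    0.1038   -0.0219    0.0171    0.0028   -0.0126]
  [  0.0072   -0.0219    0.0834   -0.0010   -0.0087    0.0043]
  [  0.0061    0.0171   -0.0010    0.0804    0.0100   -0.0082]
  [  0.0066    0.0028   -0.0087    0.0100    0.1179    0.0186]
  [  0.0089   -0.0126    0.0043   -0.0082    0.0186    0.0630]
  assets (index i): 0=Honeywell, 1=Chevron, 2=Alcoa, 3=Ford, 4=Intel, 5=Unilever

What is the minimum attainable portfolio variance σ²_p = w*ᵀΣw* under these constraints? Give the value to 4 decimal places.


0.0159

g=Σ⁻¹μ = [0.3572  0.9466  0.8527  2.4993  0.0395  2.2991]
h=Σ⁻¹𝟙 = [17.0314  14.3964  14.1626  9.1659  5.0760  15.0740]
a=μᵀg=0.932732  b=𝟙ᵀg=6.994391  c=𝟙ᵀh=74.906423  D=ac−b²=20.946093
λ₁=(c·0.120−b)/D = (74.906423·0.120−6.994391)/20.946093 = 0.095215
λ₂=(a−b·0.120)/D = (0.932732−6.994391·0.120)/20.946093 = 0.004459
w* = 0.095215·g + 0.004459·h:
  w_0 = 0.095215·0.3572 + 0.004459·17.0314 = 0.1100  (Honeywell)
  w_1 = 0.095215·0.9466 + 0.004459·14.3964 = 0.1543  (Chevron)
  w_2 = 0.095215·0.8527 + 0.004459·14.1626 = 0.1443  (Alcoa)
  w_3 = 0.095215·2.4993 + 0.004459·9.1659 = 0.2788  (Ford)
  w_4 = 0.095215·0.0395 + 0.004459·5.0760 = 0.0264  (Intel)
  w_5 = 0.095215·2.2991 + 0.004459·15.0740 = 0.2861  (Unilever)
Σw_i=1.0000  μᵀw=0.1200
σ²=wᵀΣw=λ₁·μ_p+λ₂ = 0.095215·0.120 + 0.004459 = 0.015885 ≈ 0.0159


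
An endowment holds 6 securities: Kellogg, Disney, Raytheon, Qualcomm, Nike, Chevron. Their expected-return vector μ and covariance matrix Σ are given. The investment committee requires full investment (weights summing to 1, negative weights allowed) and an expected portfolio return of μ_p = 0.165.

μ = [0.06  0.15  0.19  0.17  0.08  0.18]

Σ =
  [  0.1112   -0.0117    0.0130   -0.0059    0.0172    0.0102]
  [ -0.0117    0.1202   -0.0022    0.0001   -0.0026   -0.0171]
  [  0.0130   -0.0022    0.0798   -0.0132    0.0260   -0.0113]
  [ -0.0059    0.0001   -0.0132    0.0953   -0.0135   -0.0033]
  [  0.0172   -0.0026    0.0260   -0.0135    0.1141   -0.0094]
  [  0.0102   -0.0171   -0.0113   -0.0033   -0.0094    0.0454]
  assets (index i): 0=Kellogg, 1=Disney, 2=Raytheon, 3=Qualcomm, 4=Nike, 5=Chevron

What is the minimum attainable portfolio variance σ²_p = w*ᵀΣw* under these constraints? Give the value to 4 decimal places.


0.0109

p=Σ⁻¹μ = [-0.1797  2.1687  3.4962  2.5749  0.7833  6.0415]
q=Σ⁻¹𝟙 = [4.8950  14.0227  16.4115  15.5099  9.1865  33.3226]
a=μᵀp=2.566676  b=𝟙ᵀp=14.884965  c=𝟙ᵀq=93.348229  D=ac−b²=18.032444
λ₁=(c·0.165−b)/D = (93.348229·0.165−14.884965)/18.032444 = 0.028698
λ₂=(a−b·0.165)/D = (2.566676−14.884965·0.165)/18.032444 = 0.006137
w* = 0.028698·p + 0.006137·q:
  w_0 = 0.028698·-0.1797 + 0.006137·4.8950 = 0.0249  (Kellogg)
  w_1 = 0.028698·2.1687 + 0.006137·14.0227 = 0.1483  (Disney)
  w_2 = 0.028698·3.4962 + 0.006137·16.4115 = 0.2010  (Raytheon)
  w_3 = 0.028698·2.5749 + 0.006137·15.5099 = 0.1691  (Qualcomm)
  w_4 = 0.028698·0.7833 + 0.006137·9.1865 = 0.0789  (Nike)
  w_5 = 0.028698·6.0415 + 0.006137·33.3226 = 0.3779  (Chevron)
Σw_i=1.0000  μᵀw=0.1650
σ²=wᵀΣw=λ₁·μ_p+λ₂ = 0.028698·0.165 + 0.006137 = 0.010872 ≈ 0.0109
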